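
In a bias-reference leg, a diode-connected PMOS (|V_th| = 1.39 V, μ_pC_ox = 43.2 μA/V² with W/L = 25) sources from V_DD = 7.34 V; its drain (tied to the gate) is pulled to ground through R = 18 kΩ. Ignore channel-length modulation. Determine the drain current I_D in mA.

I_D = 0.290 mA

With gate tied to drain, V_SG = V_SD ≥ V_SG − |V_th|, so the device is in saturation.
k_p = μ_pC_ox · (W/L) = 1.08 mA/V².
KCL at the drain: ½ k_p (V_SG − |V_th|)² = (V_DD − V_SG)/R.
Let x = V_SG − 1.39. Then 9.72 x² + x − 5.95 = 0, giving x = 0.733 V (positive root), so V_SG = 2.12 V.
I_D = (V_DD − V_SG)/R = (7.34 − 2.12) / 18 = 0.29 mA.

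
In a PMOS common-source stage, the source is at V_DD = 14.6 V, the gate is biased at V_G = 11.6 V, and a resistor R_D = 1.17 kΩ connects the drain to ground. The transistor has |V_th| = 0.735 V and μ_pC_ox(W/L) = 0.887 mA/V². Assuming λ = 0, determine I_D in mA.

I_D = 2.28 mA

V_SG = V_DD − V_G = 14.6 − 11.6 = 3 V, so V_ov = 3 − 0.735 = 2.27 V.
Assume saturation: I_D = ½ k_p V_ov² = 0.5 × 0.887 × 2.27² = 2.28 mA, giving V_SD = V_DD − I_D R_D = 14.6 − 2.28 × 1.17 = 11.9 V.
V_SD = 11.9 V ≥ V_ov = 2.27 V, confirming saturation.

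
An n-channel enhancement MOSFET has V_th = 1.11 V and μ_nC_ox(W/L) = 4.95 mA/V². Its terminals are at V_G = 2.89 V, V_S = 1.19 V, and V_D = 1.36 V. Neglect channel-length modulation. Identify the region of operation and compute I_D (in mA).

Triode; I_D = 0.425 mA

V_GS = V_G − V_S = 2.89 − 1.19 = 1.7 V; V_DS = V_D − V_S = 1.36 − 1.19 = 0.17 V.
V_ov = V_GS − V_th = 1.7 − 1.11 = 0.59 V.
Since V_DS = 0.17 V < V_ov = 0.59 V, the device is in the triode region.
I_D = k_n [V_ov · V_DS − ½ V_DS²] = 4.95 × [0.59 × 0.17 − 0.5 × 0.17²] = 0.425 mA.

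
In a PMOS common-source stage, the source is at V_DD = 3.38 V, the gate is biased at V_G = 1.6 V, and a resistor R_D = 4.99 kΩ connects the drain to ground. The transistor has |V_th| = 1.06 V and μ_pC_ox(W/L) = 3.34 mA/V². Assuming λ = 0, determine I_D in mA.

I_D = 0.611 mA

V_SG = V_DD − V_G = 3.38 − 1.6 = 1.78 V, so V_ov = 1.78 − 1.06 = 0.72 V.
Assume saturation: I_D = ½ k_p V_ov² = 0.5 × 3.34 × 0.72² = 0.866 mA, giving V_SD = V_DD − I_D R_D = 3.38 − 0.866 × 4.99 = -0.94 V.
But -0.94 V < V_ov = 0.72 V, so the device is actually in triode.
In triode I_D = k_p[V_ov V_SD − ½ V_SD²] and I_D = (V_DD − V_SD)/R_D. Equating: 8.33 V_SD² − 13 V_SD + 3.38 = 0, giving V_SD = 0.33 V (the root below V_ov).
I_D = (3.38 − 0.33) / 4.99 = 0.611 mA.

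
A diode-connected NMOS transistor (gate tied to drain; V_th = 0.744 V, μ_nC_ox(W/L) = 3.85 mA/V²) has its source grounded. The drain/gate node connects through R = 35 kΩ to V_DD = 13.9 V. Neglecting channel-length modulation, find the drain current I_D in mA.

I_D = 0.363 mA

With gate tied to drain, V_GS = V_DS ≥ V_GS − V_th, so the device is in saturation.
KCL at the drain: ½ k_n (V_GS − V_th)² = (V_DD − V_GS)/R.
Let x = V_GS − 0.744. Then 67.4 x² + x − 13.16 = 0, giving x = 0.435 V (positive root), so V_GS = 1.18 V.
I_D = (V_DD − V_GS)/R = (13.9 − 1.18) / 35 = 0.363 mA.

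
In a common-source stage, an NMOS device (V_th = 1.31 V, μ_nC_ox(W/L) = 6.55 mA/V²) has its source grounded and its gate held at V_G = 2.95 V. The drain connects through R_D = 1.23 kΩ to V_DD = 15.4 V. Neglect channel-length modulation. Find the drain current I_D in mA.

I_D = 8.81 mA

V_GS = V_G = 2.95 V, so V_ov = 2.95 − 1.31 = 1.64 V.
Assume saturation: I_D = ½ k_n V_ov² = 0.5 × 6.55 × 1.64² = 8.81 mA, giving V_DS = V_DD − I_D R_D = 15.4 − 8.81 × 1.23 = 4.57 V.
V_DS = 4.57 V ≥ V_ov = 1.64 V, confirming saturation.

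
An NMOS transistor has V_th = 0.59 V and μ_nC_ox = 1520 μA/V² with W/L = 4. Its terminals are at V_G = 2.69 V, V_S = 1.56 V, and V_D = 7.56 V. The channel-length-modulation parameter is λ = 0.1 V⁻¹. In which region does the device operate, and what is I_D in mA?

V_GS = V_G − V_S = 2.69 − 1.56 = 1.13 V; V_DS = V_D − V_S = 7.56 − 1.56 = 6 V.
k_n = μ_nC_ox · (W/L) = 6.08 mA/V².
V_ov = V_GS − V_th = 1.13 − 0.59 = 0.54 V.
Since V_DS = 6 V ≥ V_ov = 0.54 V, the device is in saturation.
I_D = ½ k_n V_ov² (1 + λ V_DS) = 0.5 × 6.08 × 0.54² × (1 + 0.1 × 6) = 1.42 mA.

Saturation; I_D = 1.42 mA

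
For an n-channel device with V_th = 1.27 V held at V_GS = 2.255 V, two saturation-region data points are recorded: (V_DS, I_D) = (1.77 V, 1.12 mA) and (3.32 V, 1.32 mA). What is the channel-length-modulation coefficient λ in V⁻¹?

λ = 0.145 V⁻¹

With V_GS fixed, I_D ∝ (1 + λ V_DS) in saturation, so I_D2/I_D1 = (1 + λ V_DS2)/(1 + λ V_DS1).
1.32/1.12 = 1.179 = (1 + 3.32 λ)/(1 + 1.77 λ).
Solving: λ (I_D1 V_DS2 − I_D2 V_DS1) = I_D2 − I_D1, so λ = (1.32 − 1.12) / (1.12 × 3.32 − 1.32 × 1.77) = 0.2 / 1.38 = 0.145 V⁻¹.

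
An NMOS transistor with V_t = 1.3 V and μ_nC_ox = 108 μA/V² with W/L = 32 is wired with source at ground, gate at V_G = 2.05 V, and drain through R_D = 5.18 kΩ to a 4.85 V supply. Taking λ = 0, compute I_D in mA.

V_GS = V_G = 2.05 V, so V_ov = 2.05 − 1.3 = 0.75 V.
k_n = μ_nC_ox · (W/L) = 3.456 mA/V².
Assume saturation: I_D = ½ k_n V_ov² = 0.5 × 3.456 × 0.75² = 0.972 mA, giving V_DS = V_DD − I_D R_D = 4.85 − 0.972 × 5.18 = -0.185 V.
But -0.185 V < V_ov = 0.75 V, so the device is actually in triode.
In triode I_D = k_n[V_ov V_DS − ½ V_DS²] and I_D = (V_DD − V_DS)/R_D. Equating: 8.95 V_DS² − 14.43 V_DS + 4.85 = 0, giving V_DS = 0.478 V (the root below V_ov).
I_D = (4.85 − 0.478) / 5.18 = 0.844 mA.

I_D = 0.844 mA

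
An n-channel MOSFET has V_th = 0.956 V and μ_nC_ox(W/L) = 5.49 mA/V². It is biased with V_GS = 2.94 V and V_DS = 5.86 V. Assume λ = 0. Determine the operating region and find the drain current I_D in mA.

Saturation; I_D = 10.8 mA

V_ov = V_GS − V_th = 2.94 − 0.956 = 1.98 V.
Since V_DS = 5.86 V ≥ V_ov = 1.98 V, the device is in saturation.
I_D = ½ k_n V_ov² = 0.5 × 5.49 × 1.98² = 10.8 mA.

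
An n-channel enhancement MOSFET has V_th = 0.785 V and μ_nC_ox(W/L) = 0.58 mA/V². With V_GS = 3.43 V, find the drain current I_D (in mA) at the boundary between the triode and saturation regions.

I_D = 2.03 mA

At the boundary V_DS = V_ov = V_GS − V_th = 3.43 − 0.785 = 2.65 V.
I_D = ½ k_n V_ov² = 0.5 × 0.58 × 2.65² = 2.03 mA.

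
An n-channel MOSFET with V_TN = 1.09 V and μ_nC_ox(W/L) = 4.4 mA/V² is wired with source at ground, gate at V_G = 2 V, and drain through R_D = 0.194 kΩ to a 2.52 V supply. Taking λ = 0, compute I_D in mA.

I_D = 1.82 mA

V_GS = V_G = 2 V, so V_ov = 2 − 1.09 = 0.91 V.
Assume saturation: I_D = ½ k_n V_ov² = 0.5 × 4.4 × 0.91² = 1.82 mA, giving V_DS = V_DD − I_D R_D = 2.52 − 1.82 × 0.194 = 2.17 V.
V_DS = 2.17 V ≥ V_ov = 0.91 V, confirming saturation.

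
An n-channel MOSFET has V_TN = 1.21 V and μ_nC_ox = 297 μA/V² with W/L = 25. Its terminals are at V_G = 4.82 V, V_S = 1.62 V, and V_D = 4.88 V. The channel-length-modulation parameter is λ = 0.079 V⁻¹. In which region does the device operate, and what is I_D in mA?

Saturation; I_D = 18.5 mA

V_GS = V_G − V_S = 4.82 − 1.62 = 3.2 V; V_DS = V_D − V_S = 4.88 − 1.62 = 3.26 V.
k_n = μ_nC_ox · (W/L) = 7.425 mA/V².
V_ov = V_GS − V_TN = 3.2 − 1.21 = 1.99 V.
Since V_DS = 3.26 V ≥ V_ov = 1.99 V, the device is in saturation.
I_D = ½ k_n V_ov² (1 + λ V_DS) = 0.5 × 7.425 × 1.99² × (1 + 0.079 × 3.26) = 18.5 mA.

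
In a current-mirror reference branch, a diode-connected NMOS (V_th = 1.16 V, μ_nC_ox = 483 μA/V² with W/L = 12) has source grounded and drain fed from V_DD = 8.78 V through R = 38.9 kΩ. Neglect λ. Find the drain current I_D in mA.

With gate tied to drain, V_GS = V_DS ≥ V_GS − V_th, so the device is in saturation.
k_n = μ_nC_ox · (W/L) = 5.796 mA/V².
KCL at the drain: ½ k_n (V_GS − V_th)² = (V_DD − V_GS)/R.
Let x = V_GS − 1.16. Then 113 x² + x − 7.62 = 0, giving x = 0.256 V (positive root), so V_GS = 1.42 V.
I_D = (V_DD − V_GS)/R = (8.78 − 1.42) / 38.9 = 0.189 mA.

I_D = 0.189 mA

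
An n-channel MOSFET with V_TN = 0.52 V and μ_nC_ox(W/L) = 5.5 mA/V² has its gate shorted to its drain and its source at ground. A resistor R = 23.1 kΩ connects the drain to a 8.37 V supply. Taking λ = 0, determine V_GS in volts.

With gate tied to drain, V_GS = V_DS ≥ V_GS − V_TN, so the device is in saturation.
KCL at the drain: ½ k_n (V_GS − V_TN)² = (V_DD − V_GS)/R.
Let x = V_GS − 0.52. Then 63.5 x² + x − 7.85 = 0, giving x = 0.344 V (positive root), so V_GS = 0.864 V.
I_D = (V_DD − V_GS)/R = (8.37 − 0.864) / 23.1 = 0.325 mA.

V_GS = 0.864 V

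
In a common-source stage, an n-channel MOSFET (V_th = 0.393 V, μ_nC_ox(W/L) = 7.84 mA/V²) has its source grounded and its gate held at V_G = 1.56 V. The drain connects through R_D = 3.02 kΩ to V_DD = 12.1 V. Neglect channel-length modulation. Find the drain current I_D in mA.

V_GS = V_G = 1.56 V, so V_ov = 1.56 − 0.393 = 1.17 V.
Assume saturation: I_D = ½ k_n V_ov² = 0.5 × 7.84 × 1.17² = 5.34 mA, giving V_DS = V_DD − I_D R_D = 12.1 − 5.34 × 3.02 = -4.02 V.
But -4.02 V < V_ov = 1.17 V, so the device is actually in triode.
In triode I_D = k_n[V_ov V_DS − ½ V_DS²] and I_D = (V_DD − V_DS)/R_D. Equating: 11.8 V_DS² − 28.63 V_DS + 12.1 = 0, giving V_DS = 0.546 V (the root below V_ov).
I_D = (12.1 − 0.546) / 3.02 = 3.83 mA.

I_D = 3.83 mA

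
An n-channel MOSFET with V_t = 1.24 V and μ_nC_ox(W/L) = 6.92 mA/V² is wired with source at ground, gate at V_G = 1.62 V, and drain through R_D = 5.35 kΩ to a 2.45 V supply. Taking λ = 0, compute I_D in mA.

V_GS = V_G = 1.62 V, so V_ov = 1.62 − 1.24 = 0.38 V.
Assume saturation: I_D = ½ k_n V_ov² = 0.5 × 6.92 × 0.38² = 0.5 mA, giving V_DS = V_DD − I_D R_D = 2.45 − 0.5 × 5.35 = -0.223 V.
But -0.223 V < V_ov = 0.38 V, so the device is actually in triode.
In triode I_D = k_n[V_ov V_DS − ½ V_DS²] and I_D = (V_DD − V_DS)/R_D. Equating: 18.5 V_DS² − 15.07 V_DS + 2.45 = 0, giving V_DS = 0.225 V (the root below V_ov).
I_D = (2.45 − 0.225) / 5.35 = 0.416 mA.

I_D = 0.416 mA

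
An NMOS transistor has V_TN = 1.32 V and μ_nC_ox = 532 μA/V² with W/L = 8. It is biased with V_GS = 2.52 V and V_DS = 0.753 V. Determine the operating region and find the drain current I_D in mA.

k_n = μ_nC_ox · (W/L) = 4.256 mA/V².
V_ov = V_GS − V_TN = 2.52 − 1.32 = 1.2 V.
Since V_DS = 0.753 V < V_ov = 1.2 V, the device is in the triode region.
I_D = k_n [V_ov · V_DS − ½ V_DS²] = 4.256 × [1.2 × 0.753 − 0.5 × 0.753²] = 2.64 mA.

Triode; I_D = 2.64 mA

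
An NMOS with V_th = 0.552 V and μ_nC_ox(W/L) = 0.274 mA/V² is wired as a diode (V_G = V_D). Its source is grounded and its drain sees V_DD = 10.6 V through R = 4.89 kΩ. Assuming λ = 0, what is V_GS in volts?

With gate tied to drain, V_GS = V_DS ≥ V_GS − V_th, so the device is in saturation.
KCL at the drain: ½ k_n (V_GS − V_th)² = (V_DD − V_GS)/R.
Let x = V_GS − 0.552. Then 0.67 x² + x − 10.05 = 0, giving x = 3.2 V (positive root), so V_GS = 3.75 V.
I_D = (V_DD − V_GS)/R = (10.6 − 3.75) / 4.89 = 1.4 mA.

V_GS = 3.75 V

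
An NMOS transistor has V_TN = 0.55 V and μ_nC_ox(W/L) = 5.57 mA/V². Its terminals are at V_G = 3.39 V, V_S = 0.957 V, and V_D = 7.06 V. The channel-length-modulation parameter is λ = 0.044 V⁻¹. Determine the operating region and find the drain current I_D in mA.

Saturation; I_D = 12.5 mA

V_GS = V_G − V_S = 3.39 − 0.957 = 2.43 V; V_DS = V_D − V_S = 7.06 − 0.957 = 6.1 V.
V_ov = V_GS − V_TN = 2.43 − 0.55 = 1.88 V.
Since V_DS = 6.1 V ≥ V_ov = 1.88 V, the device is in saturation.
I_D = ½ k_n V_ov² (1 + λ V_DS) = 0.5 × 5.57 × 1.88² × (1 + 0.044 × 6.1) = 12.5 mA.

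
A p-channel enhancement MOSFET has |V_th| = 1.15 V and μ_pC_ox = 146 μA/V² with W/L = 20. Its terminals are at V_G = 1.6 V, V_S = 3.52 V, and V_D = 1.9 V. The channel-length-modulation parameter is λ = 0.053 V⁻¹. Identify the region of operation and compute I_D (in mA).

V_SG = V_S − V_G = 3.52 − 1.6 = 1.92 V; V_SD = V_S − V_D = 3.52 − 1.9 = 1.62 V.
k_p = μ_pC_ox · (W/L) = 2.92 mA/V².
V_ov = V_SG − |V_th| = 1.92 − 1.15 = 0.77 V.
Since V_SD = 1.62 V ≥ V_ov = 0.77 V, the device is in saturation.
I_D = ½ k_p V_ov² (1 + λ V_SD) = 0.5 × 2.92 × 0.77² × (1 + 0.053 × 1.62) = 0.94 mA.

Saturation; I_D = 0.940 mA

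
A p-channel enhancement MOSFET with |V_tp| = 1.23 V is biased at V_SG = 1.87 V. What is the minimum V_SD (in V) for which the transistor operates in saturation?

V_SD,sat = 0.640 V

The boundary between triode and saturation is V_SD = V_SG − |V_tp| = V_ov.
V_ov = 1.87 − 1.23 = 0.64 V.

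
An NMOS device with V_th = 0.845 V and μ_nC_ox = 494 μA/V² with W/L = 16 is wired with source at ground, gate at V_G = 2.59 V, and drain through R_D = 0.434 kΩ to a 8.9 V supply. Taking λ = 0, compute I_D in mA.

V_GS = V_G = 2.59 V, so V_ov = 2.59 − 0.845 = 1.74 V.
k_n = μ_nC_ox · (W/L) = 7.904 mA/V².
Assume saturation: I_D = ½ k_n V_ov² = 0.5 × 7.904 × 1.74² = 12 mA, giving V_DS = V_DD − I_D R_D = 8.9 − 12 × 0.434 = 3.68 V.
V_DS = 3.68 V ≥ V_ov = 1.74 V, confirming saturation.

I_D = 12.0 mA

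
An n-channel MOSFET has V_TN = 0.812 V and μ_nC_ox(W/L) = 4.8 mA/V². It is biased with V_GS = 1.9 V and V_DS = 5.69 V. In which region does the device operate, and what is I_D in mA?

V_ov = V_GS − V_TN = 1.9 − 0.812 = 1.09 V.
Since V_DS = 5.69 V ≥ V_ov = 1.09 V, the device is in saturation.
I_D = ½ k_n V_ov² = 0.5 × 4.8 × 1.09² = 2.84 mA.

Saturation; I_D = 2.84 mA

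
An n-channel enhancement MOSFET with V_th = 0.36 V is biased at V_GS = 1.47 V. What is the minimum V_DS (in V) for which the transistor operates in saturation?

V_DS,sat = 1.11 V

The boundary between triode and saturation is V_DS = V_GS − V_th = V_ov.
V_ov = 1.47 − 0.36 = 1.11 V.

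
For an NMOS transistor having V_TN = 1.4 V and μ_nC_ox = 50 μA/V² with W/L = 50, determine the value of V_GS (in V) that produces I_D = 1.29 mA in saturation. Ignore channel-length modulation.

V_GS = 2.42 V

k_n = μ_nC_ox · (W/L) = 2.5 mA/V².
In saturation I_D = ½ k_n (V_GS − V_TN)², so V_GS − V_TN = √(2 I_D / k_n) = √(2 × 1.29 / 2.5) = 1.02 V.
V_GS = 1.4 + 1.02 = 2.42 V.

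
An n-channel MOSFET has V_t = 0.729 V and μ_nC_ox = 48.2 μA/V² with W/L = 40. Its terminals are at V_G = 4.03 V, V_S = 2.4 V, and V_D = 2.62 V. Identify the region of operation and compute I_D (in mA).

V_GS = V_G − V_S = 4.03 − 2.4 = 1.63 V; V_DS = V_D − V_S = 2.62 − 2.4 = 0.22 V.
k_n = μ_nC_ox · (W/L) = 1.928 mA/V².
V_ov = V_GS − V_t = 1.63 − 0.729 = 0.901 V.
Since V_DS = 0.22 V < V_ov = 0.901 V, the device is in the triode region.
I_D = k_n [V_ov · V_DS − ½ V_DS²] = 1.928 × [0.901 × 0.22 − 0.5 × 0.22²] = 0.336 mA.

Triode; I_D = 0.336 mA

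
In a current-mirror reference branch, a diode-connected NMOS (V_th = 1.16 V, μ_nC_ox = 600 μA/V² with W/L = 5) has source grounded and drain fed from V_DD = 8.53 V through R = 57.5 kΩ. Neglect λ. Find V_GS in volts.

With gate tied to drain, V_GS = V_DS ≥ V_GS − V_th, so the device is in saturation.
k_n = μ_nC_ox · (W/L) = 3 mA/V².
KCL at the drain: ½ k_n (V_GS − V_th)² = (V_DD − V_GS)/R.
Let x = V_GS − 1.16. Then 86.2 x² + x − 7.37 = 0, giving x = 0.287 V (positive root), so V_GS = 1.45 V.
I_D = (V_DD − V_GS)/R = (8.53 − 1.45) / 57.5 = 0.123 mA.

V_GS = 1.45 V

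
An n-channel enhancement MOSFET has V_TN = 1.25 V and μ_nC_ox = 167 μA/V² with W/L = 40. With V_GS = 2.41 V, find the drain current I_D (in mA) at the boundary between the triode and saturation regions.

At the boundary V_DS = V_ov = V_GS − V_TN = 2.41 − 1.25 = 1.16 V.
k_n = μ_nC_ox · (W/L) = 6.68 mA/V².
I_D = ½ k_n V_ov² = 0.5 × 6.68 × 1.16² = 4.49 mA.

I_D = 4.49 mA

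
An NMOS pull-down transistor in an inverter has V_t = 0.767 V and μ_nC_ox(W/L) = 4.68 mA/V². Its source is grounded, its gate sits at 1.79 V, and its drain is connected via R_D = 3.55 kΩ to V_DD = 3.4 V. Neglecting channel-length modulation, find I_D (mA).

I_D = 0.899 mA

V_GS = V_G = 1.79 V, so V_ov = 1.79 − 0.767 = 1.02 V.
Assume saturation: I_D = ½ k_n V_ov² = 0.5 × 4.68 × 1.02² = 2.45 mA, giving V_DS = V_DD − I_D R_D = 3.4 − 2.45 × 3.55 = -5.29 V.
But -5.29 V < V_ov = 1.02 V, so the device is actually in triode.
In triode I_D = k_n[V_ov V_DS − ½ V_DS²] and I_D = (V_DD − V_DS)/R_D. Equating: 8.31 V_DS² − 18 V_DS + 3.4 = 0, giving V_DS = 0.209 V (the root below V_ov).
I_D = (3.4 − 0.209) / 3.55 = 0.899 mA.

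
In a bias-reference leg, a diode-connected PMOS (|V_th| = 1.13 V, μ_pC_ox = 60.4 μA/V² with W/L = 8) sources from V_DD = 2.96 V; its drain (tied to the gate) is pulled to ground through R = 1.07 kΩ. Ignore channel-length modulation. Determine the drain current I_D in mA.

I_D = 0.444 mA

With gate tied to drain, V_SG = V_SD ≥ V_SG − |V_th|, so the device is in saturation.
k_p = μ_pC_ox · (W/L) = 0.4832 mA/V².
KCL at the drain: ½ k_p (V_SG − |V_th|)² = (V_DD − V_SG)/R.
Let x = V_SG − 1.13. Then 0.259 x² + x − 1.83 = 0, giving x = 1.36 V (positive root), so V_SG = 2.49 V.
I_D = (V_DD − V_SG)/R = (2.96 − 2.49) / 1.07 = 0.444 mA.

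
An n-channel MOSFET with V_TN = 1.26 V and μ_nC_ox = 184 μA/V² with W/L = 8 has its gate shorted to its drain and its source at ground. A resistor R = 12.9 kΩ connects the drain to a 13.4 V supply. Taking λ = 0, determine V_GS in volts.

With gate tied to drain, V_GS = V_DS ≥ V_GS − V_TN, so the device is in saturation.
k_n = μ_nC_ox · (W/L) = 1.472 mA/V².
KCL at the drain: ½ k_n (V_GS − V_TN)² = (V_DD − V_GS)/R.
Let x = V_GS − 1.26. Then 9.49 x² + x − 12.14 = 0, giving x = 1.08 V (positive root), so V_GS = 2.34 V.
I_D = (V_DD − V_GS)/R = (13.4 − 2.34) / 12.9 = 0.857 mA.

V_GS = 2.34 V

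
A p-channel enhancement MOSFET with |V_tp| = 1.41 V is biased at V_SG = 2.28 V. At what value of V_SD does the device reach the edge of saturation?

The boundary between triode and saturation is V_SD = V_SG − |V_tp| = V_ov.
V_ov = 2.28 − 1.41 = 0.87 V.

V_SD,sat = 0.870 V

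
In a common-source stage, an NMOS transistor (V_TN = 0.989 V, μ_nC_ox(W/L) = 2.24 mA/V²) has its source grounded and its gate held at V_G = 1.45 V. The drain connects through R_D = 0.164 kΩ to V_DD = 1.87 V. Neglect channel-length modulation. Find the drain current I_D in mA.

V_GS = V_G = 1.45 V, so V_ov = 1.45 − 0.989 = 0.461 V.
Assume saturation: I_D = ½ k_n V_ov² = 0.5 × 2.24 × 0.461² = 0.238 mA, giving V_DS = V_DD − I_D R_D = 1.87 − 0.238 × 0.164 = 1.83 V.
V_DS = 1.83 V ≥ V_ov = 0.461 V, confirming saturation.

I_D = 0.238 mA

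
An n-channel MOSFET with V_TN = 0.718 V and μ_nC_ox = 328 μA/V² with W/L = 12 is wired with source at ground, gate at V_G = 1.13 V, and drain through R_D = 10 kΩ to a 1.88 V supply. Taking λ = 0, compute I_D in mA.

I_D = 0.175 mA

V_GS = V_G = 1.13 V, so V_ov = 1.13 − 0.718 = 0.412 V.
k_n = μ_nC_ox · (W/L) = 3.936 mA/V².
Assume saturation: I_D = ½ k_n V_ov² = 0.5 × 3.936 × 0.412² = 0.334 mA, giving V_DS = V_DD − I_D R_D = 1.88 − 0.334 × 10 = -1.46 V.
But -1.46 V < V_ov = 0.412 V, so the device is actually in triode.
In triode I_D = k_n[V_ov V_DS − ½ V_DS²] and I_D = (V_DD − V_DS)/R_D. Equating: 19.7 V_DS² − 17.22 V_DS + 1.88 = 0, giving V_DS = 0.128 V (the root below V_ov).
I_D = (1.88 − 0.128) / 10 = 0.175 mA.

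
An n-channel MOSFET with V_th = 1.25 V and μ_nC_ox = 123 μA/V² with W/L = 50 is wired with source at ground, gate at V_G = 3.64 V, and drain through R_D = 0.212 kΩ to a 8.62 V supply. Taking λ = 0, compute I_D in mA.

V_GS = V_G = 3.64 V, so V_ov = 3.64 − 1.25 = 2.39 V.
k_n = μ_nC_ox · (W/L) = 6.15 mA/V².
Assume saturation: I_D = ½ k_n V_ov² = 0.5 × 6.15 × 2.39² = 17.6 mA, giving V_DS = V_DD − I_D R_D = 8.62 − 17.6 × 0.212 = 4.9 V.
V_DS = 4.9 V ≥ V_ov = 2.39 V, confirming saturation.

I_D = 17.6 mA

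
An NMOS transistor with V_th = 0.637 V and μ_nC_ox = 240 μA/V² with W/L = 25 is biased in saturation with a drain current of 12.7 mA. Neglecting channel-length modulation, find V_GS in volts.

k_n = μ_nC_ox · (W/L) = 6 mA/V².
In saturation I_D = ½ k_n (V_GS − V_th)², so V_GS − V_th = √(2 I_D / k_n) = √(2 × 12.7 / 6) = 2.06 V.
V_GS = 0.637 + 2.06 = 2.69 V.

V_GS = 2.69 V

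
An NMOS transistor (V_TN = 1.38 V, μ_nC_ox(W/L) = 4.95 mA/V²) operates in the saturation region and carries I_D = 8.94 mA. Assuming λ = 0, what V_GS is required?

In saturation I_D = ½ k_n (V_GS − V_TN)², so V_GS − V_TN = √(2 I_D / k_n) = √(2 × 8.94 / 4.95) = 1.9 V.
V_GS = 1.38 + 1.9 = 3.28 V.

V_GS = 3.28 V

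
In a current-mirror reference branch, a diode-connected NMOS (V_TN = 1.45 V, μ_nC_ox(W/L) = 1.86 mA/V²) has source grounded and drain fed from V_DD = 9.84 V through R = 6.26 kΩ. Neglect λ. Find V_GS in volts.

With gate tied to drain, V_GS = V_DS ≥ V_GS − V_TN, so the device is in saturation.
KCL at the drain: ½ k_n (V_GS − V_TN)² = (V_DD − V_GS)/R.
Let x = V_GS − 1.45. Then 5.82 x² + x − 8.39 = 0, giving x = 1.12 V (positive root), so V_GS = 2.57 V.
I_D = (V_DD − V_GS)/R = (9.84 − 2.57) / 6.26 = 1.16 mA.

V_GS = 2.57 V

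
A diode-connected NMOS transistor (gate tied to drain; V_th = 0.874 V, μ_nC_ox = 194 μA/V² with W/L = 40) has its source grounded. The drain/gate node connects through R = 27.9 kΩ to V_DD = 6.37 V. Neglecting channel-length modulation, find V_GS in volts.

V_GS = 1.09 V

With gate tied to drain, V_GS = V_DS ≥ V_GS − V_th, so the device is in saturation.
k_n = μ_nC_ox · (W/L) = 7.76 mA/V².
KCL at the drain: ½ k_n (V_GS − V_th)² = (V_DD − V_GS)/R.
Let x = V_GS − 0.874. Then 108 x² + x − 5.496 = 0, giving x = 0.221 V (positive root), so V_GS = 1.09 V.
I_D = (V_DD − V_GS)/R = (6.37 − 1.09) / 27.9 = 0.189 mA.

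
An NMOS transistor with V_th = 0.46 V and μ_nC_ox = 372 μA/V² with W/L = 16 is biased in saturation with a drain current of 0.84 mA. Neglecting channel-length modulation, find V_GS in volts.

V_GS = 0.991 V

k_n = μ_nC_ox · (W/L) = 5.952 mA/V².
In saturation I_D = ½ k_n (V_GS − V_th)², so V_GS − V_th = √(2 I_D / k_n) = √(2 × 0.84 / 5.952) = 0.531 V.
V_GS = 0.46 + 0.531 = 0.991 V.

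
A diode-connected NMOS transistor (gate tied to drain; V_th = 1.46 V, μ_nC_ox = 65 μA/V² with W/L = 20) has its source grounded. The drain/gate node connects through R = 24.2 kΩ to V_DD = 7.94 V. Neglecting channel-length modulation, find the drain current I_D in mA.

With gate tied to drain, V_GS = V_DS ≥ V_GS − V_th, so the device is in saturation.
k_n = μ_nC_ox · (W/L) = 1.3 mA/V².
KCL at the drain: ½ k_n (V_GS − V_th)² = (V_DD − V_GS)/R.
Let x = V_GS − 1.46. Then 15.7 x² + x − 6.48 = 0, giving x = 0.611 V (positive root), so V_GS = 2.07 V.
I_D = (V_DD − V_GS)/R = (7.94 − 2.07) / 24.2 = 0.243 mA.

I_D = 0.243 mA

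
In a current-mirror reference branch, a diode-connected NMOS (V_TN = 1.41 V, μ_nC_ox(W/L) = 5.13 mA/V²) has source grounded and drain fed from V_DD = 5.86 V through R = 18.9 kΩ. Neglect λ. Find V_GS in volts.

With gate tied to drain, V_GS = V_DS ≥ V_GS − V_TN, so the device is in saturation.
KCL at the drain: ½ k_n (V_GS − V_TN)² = (V_DD − V_GS)/R.
Let x = V_GS − 1.41. Then 48.5 x² + x − 4.45 = 0, giving x = 0.293 V (positive root), so V_GS = 1.7 V.
I_D = (V_DD − V_GS)/R = (5.86 − 1.7) / 18.9 = 0.22 mA.

V_GS = 1.70 V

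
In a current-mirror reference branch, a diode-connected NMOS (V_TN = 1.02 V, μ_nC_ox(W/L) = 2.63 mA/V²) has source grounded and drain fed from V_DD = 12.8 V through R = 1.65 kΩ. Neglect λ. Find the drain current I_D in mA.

I_D = 5.86 mA

With gate tied to drain, V_GS = V_DS ≥ V_GS − V_TN, so the device is in saturation.
KCL at the drain: ½ k_n (V_GS − V_TN)² = (V_DD − V_GS)/R.
Let x = V_GS − 1.02. Then 2.17 x² + x − 11.78 = 0, giving x = 2.11 V (positive root), so V_GS = 3.13 V.
I_D = (V_DD − V_GS)/R = (12.8 − 3.13) / 1.65 = 5.86 mA.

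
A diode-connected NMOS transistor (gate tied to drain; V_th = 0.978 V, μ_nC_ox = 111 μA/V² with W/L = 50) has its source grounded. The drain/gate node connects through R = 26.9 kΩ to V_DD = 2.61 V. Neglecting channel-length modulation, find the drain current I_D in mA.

I_D = 0.0554 mA

With gate tied to drain, V_GS = V_DS ≥ V_GS − V_th, so the device is in saturation.
k_n = μ_nC_ox · (W/L) = 5.55 mA/V².
KCL at the drain: ½ k_n (V_GS − V_th)² = (V_DD − V_GS)/R.
Let x = V_GS − 0.978. Then 74.6 x² + x − 1.632 = 0, giving x = 0.141 V (positive root), so V_GS = 1.12 V.
I_D = (V_DD − V_GS)/R = (2.61 − 1.12) / 26.9 = 0.0554 mA.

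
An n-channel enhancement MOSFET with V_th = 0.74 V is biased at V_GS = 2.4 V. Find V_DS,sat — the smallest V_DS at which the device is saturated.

The boundary between triode and saturation is V_DS = V_GS − V_th = V_ov.
V_ov = 2.4 − 0.74 = 1.66 V.

V_DS,sat = 1.66 V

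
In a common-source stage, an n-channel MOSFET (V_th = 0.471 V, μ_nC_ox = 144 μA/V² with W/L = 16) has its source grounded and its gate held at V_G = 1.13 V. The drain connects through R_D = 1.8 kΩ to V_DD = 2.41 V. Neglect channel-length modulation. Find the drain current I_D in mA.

V_GS = V_G = 1.13 V, so V_ov = 1.13 − 0.471 = 0.659 V.
k_n = μ_nC_ox · (W/L) = 2.304 mA/V².
Assume saturation: I_D = ½ k_n V_ov² = 0.5 × 2.304 × 0.659² = 0.5 mA, giving V_DS = V_DD − I_D R_D = 2.41 − 0.5 × 1.8 = 1.51 V.
V_DS = 1.51 V ≥ V_ov = 0.659 V, confirming saturation.

I_D = 0.500 mA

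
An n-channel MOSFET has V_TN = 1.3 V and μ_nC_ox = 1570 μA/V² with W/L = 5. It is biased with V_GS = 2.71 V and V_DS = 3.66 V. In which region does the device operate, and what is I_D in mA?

k_n = μ_nC_ox · (W/L) = 7.85 mA/V².
V_ov = V_GS − V_TN = 2.71 − 1.3 = 1.41 V.
Since V_DS = 3.66 V ≥ V_ov = 1.41 V, the device is in saturation.
I_D = ½ k_n V_ov² = 0.5 × 7.85 × 1.41² = 7.8 mA.

Saturation; I_D = 7.80 mA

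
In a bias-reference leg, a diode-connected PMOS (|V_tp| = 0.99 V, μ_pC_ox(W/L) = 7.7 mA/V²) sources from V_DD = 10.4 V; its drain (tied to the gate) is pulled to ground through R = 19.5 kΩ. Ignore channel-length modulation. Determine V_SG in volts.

V_SG = 1.34 V

With gate tied to drain, V_SG = V_SD ≥ V_SG − |V_tp|, so the device is in saturation.
KCL at the drain: ½ k_p (V_SG − |V_tp|)² = (V_DD − V_SG)/R.
Let x = V_SG − 0.99. Then 75.1 x² + x − 9.41 = 0, giving x = 0.347 V (positive root), so V_SG = 1.34 V.
I_D = (V_DD − V_SG)/R = (10.4 − 1.34) / 19.5 = 0.465 mA.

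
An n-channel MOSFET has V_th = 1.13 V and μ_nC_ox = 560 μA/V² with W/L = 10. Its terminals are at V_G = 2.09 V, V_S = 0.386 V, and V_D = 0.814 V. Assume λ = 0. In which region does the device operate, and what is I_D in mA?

V_GS = V_G − V_S = 2.09 − 0.386 = 1.7 V; V_DS = V_D − V_S = 0.814 − 0.386 = 0.428 V.
k_n = μ_nC_ox · (W/L) = 5.6 mA/V².
V_ov = V_GS − V_th = 1.7 − 1.13 = 0.574 V.
Since V_DS = 0.428 V < V_ov = 0.574 V, the device is in the triode region.
I_D = k_n [V_ov · V_DS − ½ V_DS²] = 5.6 × [0.574 × 0.428 − 0.5 × 0.428²] = 0.863 mA.

Triode; I_D = 0.863 mA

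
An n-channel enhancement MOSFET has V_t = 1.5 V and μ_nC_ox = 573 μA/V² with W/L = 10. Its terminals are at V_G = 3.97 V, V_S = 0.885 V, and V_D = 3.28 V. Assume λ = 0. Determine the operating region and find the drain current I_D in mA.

Saturation; I_D = 7.20 mA

V_GS = V_G − V_S = 3.97 − 0.885 = 3.08 V; V_DS = V_D − V_S = 3.28 − 0.885 = 2.39 V.
k_n = μ_nC_ox · (W/L) = 5.73 mA/V².
V_ov = V_GS − V_t = 3.08 − 1.5 = 1.58 V.
Since V_DS = 2.39 V ≥ V_ov = 1.58 V, the device is in saturation.
I_D = ½ k_n V_ov² = 0.5 × 5.73 × 1.58² = 7.2 mA.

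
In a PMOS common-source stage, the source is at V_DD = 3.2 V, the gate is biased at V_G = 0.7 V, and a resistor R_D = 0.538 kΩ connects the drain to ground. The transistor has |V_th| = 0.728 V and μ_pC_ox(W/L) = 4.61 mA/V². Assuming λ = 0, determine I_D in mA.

I_D = 4.63 mA

V_SG = V_DD − V_G = 3.2 − 0.7 = 2.5 V, so V_ov = 2.5 − 0.728 = 1.77 V.
Assume saturation: I_D = ½ k_p V_ov² = 0.5 × 4.61 × 1.77² = 7.24 mA, giving V_SD = V_DD − I_D R_D = 3.2 − 7.24 × 0.538 = -0.694 V.
But -0.694 V < V_ov = 1.77 V, so the device is actually in triode.
In triode I_D = k_p[V_ov V_SD − ½ V_SD²] and I_D = (V_DD − V_SD)/R_D. Equating: 1.24 V_SD² − 5.395 V_SD + 3.2 = 0, giving V_SD = 0.709 V (the root below V_ov).
I_D = (3.2 − 0.709) / 0.538 = 4.63 mA.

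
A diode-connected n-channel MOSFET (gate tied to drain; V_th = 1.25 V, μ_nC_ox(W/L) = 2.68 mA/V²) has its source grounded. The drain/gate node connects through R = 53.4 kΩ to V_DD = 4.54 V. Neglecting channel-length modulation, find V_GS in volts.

V_GS = 1.46 V

With gate tied to drain, V_GS = V_DS ≥ V_GS − V_th, so the device is in saturation.
KCL at the drain: ½ k_n (V_GS − V_th)² = (V_DD − V_GS)/R.
Let x = V_GS − 1.25. Then 71.6 x² + x − 3.29 = 0, giving x = 0.208 V (positive root), so V_GS = 1.46 V.
I_D = (V_DD − V_GS)/R = (4.54 − 1.46) / 53.4 = 0.0577 mA.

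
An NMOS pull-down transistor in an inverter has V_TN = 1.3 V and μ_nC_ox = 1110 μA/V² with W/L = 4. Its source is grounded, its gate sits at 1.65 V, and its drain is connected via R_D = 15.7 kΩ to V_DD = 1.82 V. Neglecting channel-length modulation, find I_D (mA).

V_GS = V_G = 1.65 V, so V_ov = 1.65 − 1.3 = 0.35 V.
k_n = μ_nC_ox · (W/L) = 4.44 mA/V².
Assume saturation: I_D = ½ k_n V_ov² = 0.5 × 4.44 × 0.35² = 0.272 mA, giving V_DS = V_DD − I_D R_D = 1.82 − 0.272 × 15.7 = -2.45 V.
But -2.45 V < V_ov = 0.35 V, so the device is actually in triode.
In triode I_D = k_n[V_ov V_DS − ½ V_DS²] and I_D = (V_DD − V_DS)/R_D. Equating: 34.9 V_DS² − 25.4 V_DS + 1.82 = 0, giving V_DS = 0.0806 V (the root below V_ov).
I_D = (1.82 − 0.0806) / 15.7 = 0.111 mA.

I_D = 0.111 mA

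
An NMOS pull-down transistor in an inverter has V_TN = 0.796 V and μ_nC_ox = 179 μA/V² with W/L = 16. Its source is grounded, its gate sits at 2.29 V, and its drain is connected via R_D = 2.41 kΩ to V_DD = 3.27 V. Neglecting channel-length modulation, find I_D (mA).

I_D = 1.22 mA

V_GS = V_G = 2.29 V, so V_ov = 2.29 − 0.796 = 1.49 V.
k_n = μ_nC_ox · (W/L) = 2.864 mA/V².
Assume saturation: I_D = ½ k_n V_ov² = 0.5 × 2.864 × 1.49² = 3.2 mA, giving V_DS = V_DD − I_D R_D = 3.27 − 3.2 × 2.41 = -4.43 V.
But -4.43 V < V_ov = 1.49 V, so the device is actually in triode.
In triode I_D = k_n[V_ov V_DS − ½ V_DS²] and I_D = (V_DD − V_DS)/R_D. Equating: 3.45 V_DS² − 11.31 V_DS + 3.27 = 0, giving V_DS = 0.32 V (the root below V_ov).
I_D = (3.27 − 0.32) / 2.41 = 1.22 mA.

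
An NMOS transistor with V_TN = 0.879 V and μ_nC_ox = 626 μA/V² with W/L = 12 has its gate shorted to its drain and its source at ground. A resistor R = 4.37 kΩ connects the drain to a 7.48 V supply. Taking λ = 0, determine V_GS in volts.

With gate tied to drain, V_GS = V_DS ≥ V_GS − V_TN, so the device is in saturation.
k_n = μ_nC_ox · (W/L) = 7.512 mA/V².
KCL at the drain: ½ k_n (V_GS − V_TN)² = (V_DD − V_GS)/R.
Let x = V_GS − 0.879. Then 16.4 x² + x − 6.601 = 0, giving x = 0.604 V (positive root), so V_GS = 1.48 V.
I_D = (V_DD − V_GS)/R = (7.48 − 1.48) / 4.37 = 1.37 mA.

V_GS = 1.48 V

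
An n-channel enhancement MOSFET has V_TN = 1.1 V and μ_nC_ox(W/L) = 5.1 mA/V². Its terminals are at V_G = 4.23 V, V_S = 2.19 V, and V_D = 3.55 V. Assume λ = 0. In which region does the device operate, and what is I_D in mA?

V_GS = V_G − V_S = 4.23 − 2.19 = 2.04 V; V_DS = V_D − V_S = 3.55 − 2.19 = 1.36 V.
V_ov = V_GS − V_TN = 2.04 − 1.1 = 0.94 V.
Since V_DS = 1.36 V ≥ V_ov = 0.94 V, the device is in saturation.
I_D = ½ k_n V_ov² = 0.5 × 5.1 × 0.94² = 2.25 mA.

Saturation; I_D = 2.25 mA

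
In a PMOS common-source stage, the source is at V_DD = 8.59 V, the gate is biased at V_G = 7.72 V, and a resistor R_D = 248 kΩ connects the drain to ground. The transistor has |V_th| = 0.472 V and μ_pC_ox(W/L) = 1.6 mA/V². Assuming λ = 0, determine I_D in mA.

V_SG = V_DD − V_G = 8.59 − 7.72 = 0.87 V, so V_ov = 0.87 − 0.472 = 0.398 V.
Assume saturation: I_D = ½ k_p V_ov² = 0.5 × 1.6 × 0.398² = 0.127 mA, giving V_SD = V_DD − I_D R_D = 8.59 − 0.127 × 248 = -22.8 V.
But -22.8 V < V_ov = 0.398 V, so the device is actually in triode.
In triode I_D = k_p[V_ov V_SD − ½ V_SD²] and I_D = (V_DD − V_SD)/R_D. Equating: 198 V_SD² − 158.9 V_SD + 8.59 = 0, giving V_SD = 0.0583 V (the root below V_ov).
I_D = (8.59 − 0.0583) / 248 = 0.0344 mA.

I_D = 0.0344 mA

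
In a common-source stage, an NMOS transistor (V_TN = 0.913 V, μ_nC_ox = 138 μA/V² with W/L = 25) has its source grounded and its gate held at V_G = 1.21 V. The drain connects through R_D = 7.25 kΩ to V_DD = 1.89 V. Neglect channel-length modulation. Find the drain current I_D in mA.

V_GS = V_G = 1.21 V, so V_ov = 1.21 − 0.913 = 0.297 V.
k_n = μ_nC_ox · (W/L) = 3.45 mA/V².
Assume saturation: I_D = ½ k_n V_ov² = 0.5 × 3.45 × 0.297² = 0.152 mA, giving V_DS = V_DD − I_D R_D = 1.89 − 0.152 × 7.25 = 0.787 V.
V_DS = 0.787 V ≥ V_ov = 0.297 V, confirming saturation.

I_D = 0.152 mA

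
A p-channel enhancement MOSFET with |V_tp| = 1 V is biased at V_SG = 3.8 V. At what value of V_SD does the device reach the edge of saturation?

V_SD,sat = 2.80 V

The boundary between triode and saturation is V_SD = V_SG − |V_tp| = V_ov.
V_ov = 3.8 − 1 = 2.8 V.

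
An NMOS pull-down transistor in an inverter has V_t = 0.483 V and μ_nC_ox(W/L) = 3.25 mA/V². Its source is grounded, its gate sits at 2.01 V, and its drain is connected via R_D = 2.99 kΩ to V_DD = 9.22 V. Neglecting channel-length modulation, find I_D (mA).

V_GS = V_G = 2.01 V, so V_ov = 2.01 − 0.483 = 1.53 V.
Assume saturation: I_D = ½ k_n V_ov² = 0.5 × 3.25 × 1.53² = 3.79 mA, giving V_DS = V_DD − I_D R_D = 9.22 − 3.79 × 2.99 = -2.11 V.
But -2.11 V < V_ov = 1.53 V, so the device is actually in triode.
In triode I_D = k_n[V_ov V_DS − ½ V_DS²] and I_D = (V_DD − V_DS)/R_D. Equating: 4.86 V_DS² − 15.84 V_DS + 9.22 = 0, giving V_DS = 0.759 V (the root below V_ov).
I_D = (9.22 − 0.759) / 2.99 = 2.83 mA.

I_D = 2.83 mA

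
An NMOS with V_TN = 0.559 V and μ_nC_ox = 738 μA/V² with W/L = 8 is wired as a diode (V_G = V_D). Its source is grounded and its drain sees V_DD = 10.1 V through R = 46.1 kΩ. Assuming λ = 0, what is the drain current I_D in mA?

I_D = 0.201 mA

With gate tied to drain, V_GS = V_DS ≥ V_GS − V_TN, so the device is in saturation.
k_n = μ_nC_ox · (W/L) = 5.904 mA/V².
KCL at the drain: ½ k_n (V_GS − V_TN)² = (V_DD − V_GS)/R.
Let x = V_GS − 0.559. Then 136 x² + x − 9.541 = 0, giving x = 0.261 V (positive root), so V_GS = 0.82 V.
I_D = (V_DD − V_GS)/R = (10.1 − 0.82) / 46.1 = 0.201 mA.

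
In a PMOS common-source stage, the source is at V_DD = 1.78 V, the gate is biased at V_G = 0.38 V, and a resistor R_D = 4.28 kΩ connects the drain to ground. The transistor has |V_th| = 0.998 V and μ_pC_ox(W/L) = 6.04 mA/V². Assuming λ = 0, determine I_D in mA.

I_D = 0.368 mA

V_SG = V_DD − V_G = 1.78 − 0.38 = 1.4 V, so V_ov = 1.4 − 0.998 = 0.402 V.
Assume saturation: I_D = ½ k_p V_ov² = 0.5 × 6.04 × 0.402² = 0.488 mA, giving V_SD = V_DD − I_D R_D = 1.78 − 0.488 × 4.28 = -0.309 V.
But -0.309 V < V_ov = 0.402 V, so the device is actually in triode.
In triode I_D = k_p[V_ov V_SD − ½ V_SD²] and I_D = (V_DD − V_SD)/R_D. Equating: 12.9 V_SD² − 11.39 V_SD + 1.78 = 0, giving V_SD = 0.203 V (the root below V_ov).
I_D = (1.78 − 0.203) / 4.28 = 0.368 mA.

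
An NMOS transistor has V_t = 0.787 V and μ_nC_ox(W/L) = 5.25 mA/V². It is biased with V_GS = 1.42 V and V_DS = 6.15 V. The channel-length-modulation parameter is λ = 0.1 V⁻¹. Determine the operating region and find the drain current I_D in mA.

V_ov = V_GS − V_t = 1.42 − 0.787 = 0.633 V.
Since V_DS = 6.15 V ≥ V_ov = 0.633 V, the device is in saturation.
I_D = ½ k_n V_ov² (1 + λ V_DS) = 0.5 × 5.25 × 0.633² × (1 + 0.1 × 6.15) = 1.7 mA.

Saturation; I_D = 1.70 mA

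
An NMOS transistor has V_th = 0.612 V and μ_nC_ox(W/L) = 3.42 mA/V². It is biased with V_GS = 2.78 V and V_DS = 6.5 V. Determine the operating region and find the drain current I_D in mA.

V_ov = V_GS − V_th = 2.78 − 0.612 = 2.17 V.
Since V_DS = 6.5 V ≥ V_ov = 2.17 V, the device is in saturation.
I_D = ½ k_n V_ov² = 0.5 × 3.42 × 2.17² = 8.04 mA.

Saturation; I_D = 8.04 mA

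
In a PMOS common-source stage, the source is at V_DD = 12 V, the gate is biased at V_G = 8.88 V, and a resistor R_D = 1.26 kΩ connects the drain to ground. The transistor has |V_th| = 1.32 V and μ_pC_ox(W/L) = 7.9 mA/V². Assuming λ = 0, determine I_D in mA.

V_SG = V_DD − V_G = 12 − 8.88 = 3.12 V, so V_ov = 3.12 − 1.32 = 1.8 V.
Assume saturation: I_D = ½ k_p V_ov² = 0.5 × 7.9 × 1.8² = 12.8 mA, giving V_SD = V_DD − I_D R_D = 12 − 12.8 × 1.26 = -4.13 V.
But -4.13 V < V_ov = 1.8 V, so the device is actually in triode.
In triode I_D = k_p[V_ov V_SD − ½ V_SD²] and I_D = (V_DD − V_SD)/R_D. Equating: 4.98 V_SD² − 18.92 V_SD + 12 = 0, giving V_SD = 0.805 V (the root below V_ov).
I_D = (12 − 0.805) / 1.26 = 8.89 mA.

I_D = 8.89 mA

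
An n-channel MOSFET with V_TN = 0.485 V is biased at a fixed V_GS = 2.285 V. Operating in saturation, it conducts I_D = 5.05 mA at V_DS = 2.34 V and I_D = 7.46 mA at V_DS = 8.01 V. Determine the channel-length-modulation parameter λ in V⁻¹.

λ = 0.105 V⁻¹

With V_GS fixed, I_D ∝ (1 + λ V_DS) in saturation, so I_D2/I_D1 = (1 + λ V_DS2)/(1 + λ V_DS1).
7.46/5.05 = 1.477 = (1 + 8.01 λ)/(1 + 2.34 λ).
Solving: λ (I_D1 V_DS2 − I_D2 V_DS1) = I_D2 − I_D1, so λ = (7.46 − 5.05) / (5.05 × 8.01 − 7.46 × 2.34) = 2.41 / 23 = 0.105 V⁻¹.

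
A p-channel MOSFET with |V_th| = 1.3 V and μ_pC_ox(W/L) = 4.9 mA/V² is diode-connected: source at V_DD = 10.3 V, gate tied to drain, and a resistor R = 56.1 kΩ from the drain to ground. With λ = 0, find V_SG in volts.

V_SG = 1.55 V

With gate tied to drain, V_SG = V_SD ≥ V_SG − |V_th|, so the device is in saturation.
KCL at the drain: ½ k_p (V_SG − |V_th|)² = (V_DD − V_SG)/R.
Let x = V_SG − 1.3. Then 137 x² + x − 9 = 0, giving x = 0.252 V (positive root), so V_SG = 1.55 V.
I_D = (V_DD − V_SG)/R = (10.3 − 1.55) / 56.1 = 0.156 mA.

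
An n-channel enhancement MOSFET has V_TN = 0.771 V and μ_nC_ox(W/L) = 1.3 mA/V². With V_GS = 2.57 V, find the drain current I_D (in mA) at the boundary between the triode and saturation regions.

At the boundary V_DS = V_ov = V_GS − V_TN = 2.57 − 0.771 = 1.8 V.
I_D = ½ k_n V_ov² = 0.5 × 1.3 × 1.8² = 2.1 mA.

I_D = 2.10 mA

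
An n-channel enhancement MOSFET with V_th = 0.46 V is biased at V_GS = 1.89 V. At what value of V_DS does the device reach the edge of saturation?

The boundary between triode and saturation is V_DS = V_GS − V_th = V_ov.
V_ov = 1.89 − 0.46 = 1.43 V.

V_DS,sat = 1.43 V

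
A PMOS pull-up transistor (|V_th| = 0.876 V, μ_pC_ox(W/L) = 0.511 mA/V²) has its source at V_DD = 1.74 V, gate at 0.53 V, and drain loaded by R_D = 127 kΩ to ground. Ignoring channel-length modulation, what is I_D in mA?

V_SG = V_DD − V_G = 1.74 − 0.53 = 1.21 V, so V_ov = 1.21 − 0.876 = 0.334 V.
Assume saturation: I_D = ½ k_p V_ov² = 0.5 × 0.511 × 0.334² = 0.0285 mA, giving V_SD = V_DD − I_D R_D = 1.74 − 0.0285 × 127 = -1.88 V.
But -1.88 V < V_ov = 0.334 V, so the device is actually in triode.
In triode I_D = k_p[V_ov V_SD − ½ V_SD²] and I_D = (V_DD − V_SD)/R_D. Equating: 32.4 V_SD² − 22.68 V_SD + 1.74 = 0, giving V_SD = 0.0878 V (the root below V_ov).
I_D = (1.74 − 0.0878) / 127 = 0.013 mA.

I_D = 0.0130 mA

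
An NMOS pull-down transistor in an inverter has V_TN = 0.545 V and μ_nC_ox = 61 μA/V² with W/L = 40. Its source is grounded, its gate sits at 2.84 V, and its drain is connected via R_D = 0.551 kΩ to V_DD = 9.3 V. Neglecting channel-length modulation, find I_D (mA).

V_GS = V_G = 2.84 V, so V_ov = 2.84 − 0.545 = 2.29 V.
k_n = μ_nC_ox · (W/L) = 2.44 mA/V².
Assume saturation: I_D = ½ k_n V_ov² = 0.5 × 2.44 × 2.29² = 6.43 mA, giving V_DS = V_DD − I_D R_D = 9.3 − 6.43 × 0.551 = 5.76 V.
V_DS = 5.76 V ≥ V_ov = 2.29 V, confirming saturation.

I_D = 6.43 mA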